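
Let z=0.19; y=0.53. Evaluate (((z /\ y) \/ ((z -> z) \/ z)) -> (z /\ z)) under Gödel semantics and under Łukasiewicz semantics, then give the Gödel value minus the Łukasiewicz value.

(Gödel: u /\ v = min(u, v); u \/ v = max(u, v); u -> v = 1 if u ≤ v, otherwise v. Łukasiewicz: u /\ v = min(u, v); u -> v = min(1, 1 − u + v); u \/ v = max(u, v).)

Gödel evaluation:
  (z /\ y) = min(0.19, 0.53) = 0.19
  (z -> z): 0.19 ≤ 0.19, so result = 1
  ((z -> z) \/ z) = max(1, 0.19) = 1
  ((z /\ y) \/ ((z -> z) \/ z)) = max(0.19, 1) = 1
  (z /\ z) = min(0.19, 0.19) = 0.19
  (((z /\ y) \/ ((z -> z) \/ z)) -> (z /\ z)): 1 > 0.19, so result = 0.19
  Gödel value = 0.19
Łukasiewicz evaluation:
  (z /\ y) = min(0.19, 0.53) = 0.19
  (z -> z): min(1, 1 − 0.19 + 0.19) = 1
  ((z -> z) \/ z) = max(1, 0.19) = 1
  ((z /\ y) \/ ((z -> z) \/ z)) = max(0.19, 1) = 1
  (z /\ z) = min(0.19, 0.19) = 0.19
  (((z /\ y) \/ ((z -> z) \/ z)) -> (z /\ z)): min(1, 1 − 1 + 0.19) = 0.19
  Łukasiewicz value = 0.19
Difference: 0.19 − 0.19 = 0.00

0.00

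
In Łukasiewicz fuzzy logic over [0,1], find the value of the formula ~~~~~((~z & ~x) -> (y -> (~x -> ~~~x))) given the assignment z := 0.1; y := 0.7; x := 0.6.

0.00

~z: Łukasiewicz ¬ gives 1 − 0.1 = 0.9
~x: Łukasiewicz ¬ gives 1 − 0.6 = 0.4
(~z & ~x) = min(0.9, 0.4) = 0.4
~x: Łukasiewicz ¬ gives 1 − 0.6 = 0.4
~x: Łukasiewicz ¬ gives 1 − 0.6 = 0.4
~~x: Łukasiewicz ¬ gives 1 − 0.4 = 0.6
~~~x: Łukasiewicz ¬ gives 1 − 0.6 = 0.4
(~x -> ~~~x): min(1, 1 − 0.4 + 0.4) = 1
(y -> (~x -> ~~~x)): min(1, 1 − 0.7 + 1) = 1
((~z & ~x) -> (y -> (~x -> ~~~x))): min(1, 1 − 0.4 + 1) = 1
~((~z & ~x) -> (y -> (~x -> ~~~x))): Łukasiewicz ¬ gives 1 − 1 = 0
~~((~z & ~x) -> (y -> (~x -> ~~~x))): Łukasiewicz ¬ gives 1 − 0 = 1
~~~((~z & ~x) -> (y -> (~x -> ~~~x))): Łukasiewicz ¬ gives 1 − 1 = 0
~~~~((~z & ~x) -> (y -> (~x -> ~~~x))): Łukasiewicz ¬ gives 1 − 0 = 1
~~~~~((~z & ~x) -> (y -> (~x -> ~~~x))): Łukasiewicz ¬ gives 1 − 1 = 0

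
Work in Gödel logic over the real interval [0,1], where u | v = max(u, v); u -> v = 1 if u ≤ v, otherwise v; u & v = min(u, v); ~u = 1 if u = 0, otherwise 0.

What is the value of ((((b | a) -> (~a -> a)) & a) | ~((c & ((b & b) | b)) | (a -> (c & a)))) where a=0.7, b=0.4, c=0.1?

(b | a) = max(0.4, 0.7) = 0.7
~a: Gödel ¬ of 0.7 = 0 (operand ≠ 0)
(~a -> a): 0 ≤ 0.7, so result = 1
((b | a) -> (~a -> a)): 0.7 ≤ 1, so result = 1
(((b | a) -> (~a -> a)) & a) = min(1, 0.7) = 0.7
(b & b) = min(0.4, 0.4) = 0.4
((b & b) | b) = max(0.4, 0.4) = 0.4
(c & ((b & b) | b)) = min(0.1, 0.4) = 0.1
(c & a) = min(0.1, 0.7) = 0.1
(a -> (c & a)): 0.7 > 0.1, so result = 0.1
((c & ((b & b) | b)) | (a -> (c & a))) = max(0.1, 0.1) = 0.1
~((c & ((b & b) | b)) | (a -> (c & a))): Gödel ¬ of 0.1 = 0 (operand ≠ 0)
((((b | a) -> (~a -> a)) & a) | ~((c & ((b & b) | b)) | (a -> (c & a)))) = max(0.7, 0) = 0.7

0.70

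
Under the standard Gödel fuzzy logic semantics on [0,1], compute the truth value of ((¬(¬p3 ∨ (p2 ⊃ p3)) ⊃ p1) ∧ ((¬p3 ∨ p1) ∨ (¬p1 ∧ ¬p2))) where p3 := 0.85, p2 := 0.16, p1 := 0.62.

¬p3: Gödel ¬ of 0.85 = 0 (operand ≠ 0)
(p2 ⊃ p3): 0.16 ≤ 0.85, so result = 1
(¬p3 ∨ (p2 ⊃ p3)) = max(0, 1) = 1
¬(¬p3 ∨ (p2 ⊃ p3)): Gödel ¬ of 1 = 0 (operand ≠ 0)
(¬(¬p3 ∨ (p2 ⊃ p3)) ⊃ p1): 0 ≤ 0.62, so result = 1
¬p3: Gödel ¬ of 0.85 = 0 (operand ≠ 0)
(¬p3 ∨ p1) = max(0, 0.62) = 0.62
¬p1: Gödel ¬ of 0.62 = 0 (operand ≠ 0)
¬p2: Gödel ¬ of 0.16 = 0 (operand ≠ 0)
(¬p1 ∧ ¬p2) = min(0, 0) = 0
((¬p3 ∨ p1) ∨ (¬p1 ∧ ¬p2)) = max(0.62, 0) = 0.62
((¬(¬p3 ∨ (p2 ⊃ p3)) ⊃ p1) ∧ ((¬p3 ∨ p1) ∨ (¬p1 ∧ ¬p2))) = min(1, 0.62) = 0.62

0.62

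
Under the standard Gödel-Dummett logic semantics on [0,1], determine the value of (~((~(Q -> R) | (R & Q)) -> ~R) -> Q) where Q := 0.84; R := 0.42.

(Q -> R): 0.84 > 0.42, so result = 0.42
~(Q -> R): Gödel ¬ of 0.42 = 0 (operand ≠ 0)
(R & Q) = min(0.42, 0.84) = 0.42
(~(Q -> R) | (R & Q)) = max(0, 0.42) = 0.42
~R: Gödel ¬ of 0.42 = 0 (operand ≠ 0)
((~(Q -> R) | (R & Q)) -> ~R): 0.42 > 0, so result = 0
~((~(Q -> R) | (R & Q)) -> ~R): Gödel ¬ of 0 = 1 (operand is 0)
(~((~(Q -> R) | (R & Q)) -> ~R) -> Q): 1 > 0.84, so result = 0.84

0.84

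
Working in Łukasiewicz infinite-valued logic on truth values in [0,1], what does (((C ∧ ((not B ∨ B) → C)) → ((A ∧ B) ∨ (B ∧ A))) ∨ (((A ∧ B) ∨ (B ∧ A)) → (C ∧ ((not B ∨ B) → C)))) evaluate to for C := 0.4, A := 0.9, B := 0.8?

1.00

not B: Łukasiewicz ¬ gives 1 − 0.8 = 0.2
(not B ∨ B) = max(0.2, 0.8) = 0.8
((not B ∨ B) → C): min(1, 1 − 0.8 + 0.4) = 0.6
(C ∧ ((not B ∨ B) → C)) = min(0.4, 0.6) = 0.4
(A ∧ B) = min(0.9, 0.8) = 0.8
(B ∧ A) = min(0.8, 0.9) = 0.8
((A ∧ B) ∨ (B ∧ A)) = max(0.8, 0.8) = 0.8
((C ∧ ((not B ∨ B) → C)) → ((A ∧ B) ∨ (B ∧ A))): min(1, 1 − 0.4 + 0.8) = 1
(A ∧ B) = min(0.9, 0.8) = 0.8
(B ∧ A) = min(0.8, 0.9) = 0.8
((A ∧ B) ∨ (B ∧ A)) = max(0.8, 0.8) = 0.8
not B: Łukasiewicz ¬ gives 1 − 0.8 = 0.2
(not B ∨ B) = max(0.2, 0.8) = 0.8
((not B ∨ B) → C): min(1, 1 − 0.8 + 0.4) = 0.6
(C ∧ ((not B ∨ B) → C)) = min(0.4, 0.6) = 0.4
(((A ∧ B) ∨ (B ∧ A)) → (C ∧ ((not B ∨ B) → C))): min(1, 1 − 0.8 + 0.4) = 0.6
(((C ∧ ((not B ∨ B) → C)) → ((A ∧ B) ∨ (B ∧ A))) ∨ (((A ∧ B) ∨ (B ∧ A)) → (C ∧ ((not B ∨ B) → C)))) = max(1, 0.6) = 1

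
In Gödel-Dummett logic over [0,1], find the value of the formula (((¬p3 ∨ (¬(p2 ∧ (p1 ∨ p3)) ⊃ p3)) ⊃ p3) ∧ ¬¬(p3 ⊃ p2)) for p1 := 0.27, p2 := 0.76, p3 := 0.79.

0.79

¬p3: Gödel ¬ of 0.79 = 0 (operand ≠ 0)
(p1 ∨ p3) = max(0.27, 0.79) = 0.79
(p2 ∧ (p1 ∨ p3)) = min(0.76, 0.79) = 0.76
¬(p2 ∧ (p1 ∨ p3)): Gödel ¬ of 0.76 = 0 (operand ≠ 0)
(¬(p2 ∧ (p1 ∨ p3)) ⊃ p3): 0 ≤ 0.79, so result = 1
(¬p3 ∨ (¬(p2 ∧ (p1 ∨ p3)) ⊃ p3)) = max(0, 1) = 1
((¬p3 ∨ (¬(p2 ∧ (p1 ∨ p3)) ⊃ p3)) ⊃ p3): 1 > 0.79, so result = 0.79
(p3 ⊃ p2): 0.79 > 0.76, so result = 0.76
¬(p3 ⊃ p2): Gödel ¬ of 0.76 = 0 (operand ≠ 0)
¬¬(p3 ⊃ p2): Gödel ¬ of 0 = 1 (operand is 0)
(((¬p3 ∨ (¬(p2 ∧ (p1 ∨ p3)) ⊃ p3)) ⊃ p3) ∧ ¬¬(p3 ⊃ p2)) = min(0.79, 1) = 0.79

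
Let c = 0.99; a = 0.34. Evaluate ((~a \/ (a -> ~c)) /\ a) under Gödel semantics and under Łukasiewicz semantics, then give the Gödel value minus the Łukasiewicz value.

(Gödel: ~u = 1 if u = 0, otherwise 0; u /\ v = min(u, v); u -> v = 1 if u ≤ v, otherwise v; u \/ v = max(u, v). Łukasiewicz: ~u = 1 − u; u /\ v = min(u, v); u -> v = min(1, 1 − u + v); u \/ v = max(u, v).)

-0.34

Gödel evaluation:
  ~a: Gödel ¬ of 0.34 = 0 (operand ≠ 0)
  ~c: Gödel ¬ of 0.99 = 0 (operand ≠ 0)
  (a -> ~c): 0.34 > 0, so result = 0
  (~a \/ (a -> ~c)) = max(0, 0) = 0
  ((~a \/ (a -> ~c)) /\ a) = min(0, 0.34) = 0
  Gödel value = 0
Łukasiewicz evaluation:
  ~a: Łukasiewicz ¬ gives 1 − 0.34 = 0.66
  ~c: Łukasiewicz ¬ gives 1 − 0.99 = 0.01
  (a -> ~c): min(1, 1 − 0.34 + 0.01) = 0.67
  (~a \/ (a -> ~c)) = max(0.66, 0.67) = 0.67
  ((~a \/ (a -> ~c)) /\ a) = min(0.67, 0.34) = 0.34
  Łukasiewicz value = 0.34
Difference: 0 − 0.34 = -0.34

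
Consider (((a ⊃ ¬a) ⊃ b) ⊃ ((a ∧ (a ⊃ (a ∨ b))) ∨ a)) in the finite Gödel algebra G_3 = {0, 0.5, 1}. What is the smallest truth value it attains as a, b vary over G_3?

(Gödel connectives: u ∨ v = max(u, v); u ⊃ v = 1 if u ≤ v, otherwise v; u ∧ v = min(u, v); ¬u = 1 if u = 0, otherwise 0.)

The minimum is attained at a = 0, b = 0.5:
  ¬a: Gödel ¬ of 0 = 1 (operand is 0)
  (a ⊃ ¬a): 0 ≤ 1, so result = 1
  ((a ⊃ ¬a) ⊃ b): 1 > 0.5, so result = 0.5
  (a ∨ b) = max(0, 0.5) = 0.5
  (a ⊃ (a ∨ b)): 0 ≤ 0.5, so result = 1
  (a ∧ (a ⊃ (a ∨ b))) = min(0, 1) = 0
  ((a ∧ (a ⊃ (a ∨ b))) ∨ a) = max(0, 0) = 0
  (((a ⊃ ¬a) ⊃ b) ⊃ ((a ∧ (a ⊃ (a ∨ b))) ∨ a)): 0.5 > 0, so result = 0
Checking all 9 assignments confirms none give a value below 0.00.

0.00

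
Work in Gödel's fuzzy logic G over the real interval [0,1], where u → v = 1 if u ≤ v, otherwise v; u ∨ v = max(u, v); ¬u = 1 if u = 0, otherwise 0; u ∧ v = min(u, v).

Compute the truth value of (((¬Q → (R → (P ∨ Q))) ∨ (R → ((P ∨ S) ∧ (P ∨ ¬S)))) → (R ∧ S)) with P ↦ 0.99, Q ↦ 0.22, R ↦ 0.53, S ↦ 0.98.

¬Q: Gödel ¬ of 0.22 = 0 (operand ≠ 0)
(P ∨ Q) = max(0.99, 0.22) = 0.99
(R → (P ∨ Q)): 0.53 ≤ 0.99, so result = 1
(¬Q → (R → (P ∨ Q))): 0 ≤ 1, so result = 1
(P ∨ S) = max(0.99, 0.98) = 0.99
¬S: Gödel ¬ of 0.98 = 0 (operand ≠ 0)
(P ∨ ¬S) = max(0.99, 0) = 0.99
((P ∨ S) ∧ (P ∨ ¬S)) = min(0.99, 0.99) = 0.99
(R → ((P ∨ S) ∧ (P ∨ ¬S))): 0.53 ≤ 0.99, so result = 1
((¬Q → (R → (P ∨ Q))) ∨ (R → ((P ∨ S) ∧ (P ∨ ¬S)))) = max(1, 1) = 1
(R ∧ S) = min(0.53, 0.98) = 0.53
(((¬Q → (R → (P ∨ Q))) ∨ (R → ((P ∨ S) ∧ (P ∨ ¬S)))) → (R ∧ S)): 1 > 0.53, so result = 0.53

0.53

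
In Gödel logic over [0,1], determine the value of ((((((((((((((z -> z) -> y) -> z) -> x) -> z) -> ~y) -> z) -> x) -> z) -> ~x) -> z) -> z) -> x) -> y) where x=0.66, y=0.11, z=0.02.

(z -> z): 0.02 ≤ 0.02, so result = 1
((z -> z) -> y): 1 > 0.11, so result = 0.11
(((z -> z) -> y) -> z): 0.11 > 0.02, so result = 0.02
((((z -> z) -> y) -> z) -> x): 0.02 ≤ 0.66, so result = 1
(((((z -> z) -> y) -> z) -> x) -> z): 1 > 0.02, so result = 0.02
~y: Gödel ¬ of 0.11 = 0 (operand ≠ 0)
((((((z -> z) -> y) -> z) -> x) -> z) -> ~y): 0.02 > 0, so result = 0
(((((((z -> z) -> y) -> z) -> x) -> z) -> ~y) -> z): 0 ≤ 0.02, so result = 1
((((((((z -> z) -> y) -> z) -> x) -> z) -> ~y) -> z) -> x): 1 > 0.66, so result = 0.66
(((((((((z -> z) -> y) -> z) -> x) -> z) -> ~y) -> z) -> x) -> z): 0.66 > 0.02, so result = 0.02
~x: Gödel ¬ of 0.66 = 0 (operand ≠ 0)
((((((((((z -> z) -> y) -> z) -> x) -> z) -> ~y) -> z) -> x) -> z) -> ~x): 0.02 > 0, so result = 0
(((((((((((z -> z) -> y) -> z) -> x) -> z) -> ~y) -> z) -> x) -> z) -> ~x) -> z): 0 ≤ 0.02, so result = 1
((((((((((((z -> z) -> y) -> z) -> x) -> z) -> ~y) -> z) -> x) -> z) -> ~x) -> z) -> z): 1 > 0.02, so result = 0.02
(((((((((((((z -> z) -> y) -> z) -> x) -> z) -> ~y) -> z) -> x) -> z) -> ~x) -> z) -> z) -> x): 0.02 ≤ 0.66, so result = 1
((((((((((((((z -> z) -> y) -> z) -> x) -> z) -> ~y) -> z) -> x) -> z) -> ~x) -> z) -> z) -> x) -> y): 1 > 0.11, so result = 0.11

0.11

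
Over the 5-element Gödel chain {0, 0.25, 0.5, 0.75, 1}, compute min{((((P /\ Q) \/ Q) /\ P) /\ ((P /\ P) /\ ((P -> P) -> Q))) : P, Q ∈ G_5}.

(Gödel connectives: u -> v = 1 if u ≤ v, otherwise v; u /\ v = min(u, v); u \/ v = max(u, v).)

0.00

The minimum is attained at P = 0, Q = 0:
  (P /\ Q) = min(0, 0) = 0
  ((P /\ Q) \/ Q) = max(0, 0) = 0
  (((P /\ Q) \/ Q) /\ P) = min(0, 0) = 0
  (P /\ P) = min(0, 0) = 0
  (P -> P): 0 ≤ 0, so result = 1
  ((P -> P) -> Q): 1 > 0, so result = 0
  ((P /\ P) /\ ((P -> P) -> Q)) = min(0, 0) = 0
  ((((P /\ Q) \/ Q) /\ P) /\ ((P /\ P) /\ ((P -> P) -> Q))) = min(0, 0) = 0
Checking all 25 assignments confirms none give a value below 0.00.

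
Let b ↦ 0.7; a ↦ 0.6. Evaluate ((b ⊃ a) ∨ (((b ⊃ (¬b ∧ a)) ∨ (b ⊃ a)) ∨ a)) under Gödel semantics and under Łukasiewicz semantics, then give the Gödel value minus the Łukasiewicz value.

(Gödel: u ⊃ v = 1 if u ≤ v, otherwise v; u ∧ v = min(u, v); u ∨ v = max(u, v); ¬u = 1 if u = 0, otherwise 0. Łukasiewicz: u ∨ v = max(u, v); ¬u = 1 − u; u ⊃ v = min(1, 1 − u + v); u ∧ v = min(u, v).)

-0.30

Gödel evaluation:
  (b ⊃ a): 0.7 > 0.6, so result = 0.6
  ¬b: Gödel ¬ of 0.7 = 0 (operand ≠ 0)
  (¬b ∧ a) = min(0, 0.6) = 0
  (b ⊃ (¬b ∧ a)): 0.7 > 0, so result = 0
  (b ⊃ a): 0.7 > 0.6, so result = 0.6
  ((b ⊃ (¬b ∧ a)) ∨ (b ⊃ a)) = max(0, 0.6) = 0.6
  (((b ⊃ (¬b ∧ a)) ∨ (b ⊃ a)) ∨ a) = max(0.6, 0.6) = 0.6
  ((b ⊃ a) ∨ (((b ⊃ (¬b ∧ a)) ∨ (b ⊃ a)) ∨ a)) = max(0.6, 0.6) = 0.6
  Gödel value = 0.6
Łukasiewicz evaluation:
  (b ⊃ a): min(1, 1 − 0.7 + 0.6) = 0.9
  ¬b: Łukasiewicz ¬ gives 1 − 0.7 = 0.3
  (¬b ∧ a) = min(0.3, 0.6) = 0.3
  (b ⊃ (¬b ∧ a)): min(1, 1 − 0.7 + 0.3) = 0.6
  (b ⊃ a): min(1, 1 − 0.7 + 0.6) = 0.9
  ((b ⊃ (¬b ∧ a)) ∨ (b ⊃ a)) = max(0.6, 0.9) = 0.9
  (((b ⊃ (¬b ∧ a)) ∨ (b ⊃ a)) ∨ a) = max(0.9, 0.6) = 0.9
  ((b ⊃ a) ∨ (((b ⊃ (¬b ∧ a)) ∨ (b ⊃ a)) ∨ a)) = max(0.9, 0.9) = 0.9
  Łukasiewicz value = 0.9
Difference: 0.6 − 0.9 = -0.30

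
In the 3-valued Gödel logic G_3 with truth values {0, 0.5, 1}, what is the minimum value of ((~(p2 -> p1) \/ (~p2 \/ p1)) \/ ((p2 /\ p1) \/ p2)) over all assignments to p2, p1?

0.50

The minimum is attained at p2 = 0.5, p1 = 0.5:
  (p2 -> p1): 0.5 ≤ 0.5, so result = 1
  ~(p2 -> p1): Gödel ¬ of 1 = 0 (operand ≠ 0)
  ~p2: Gödel ¬ of 0.5 = 0 (operand ≠ 0)
  (~p2 \/ p1) = max(0, 0.5) = 0.5
  (~(p2 -> p1) \/ (~p2 \/ p1)) = max(0, 0.5) = 0.5
  (p2 /\ p1) = min(0.5, 0.5) = 0.5
  ((p2 /\ p1) \/ p2) = max(0.5, 0.5) = 0.5
  ((~(p2 -> p1) \/ (~p2 \/ p1)) \/ ((p2 /\ p1) \/ p2)) = max(0.5, 0.5) = 0.5
Checking all 9 assignments confirms none give a value below 0.50.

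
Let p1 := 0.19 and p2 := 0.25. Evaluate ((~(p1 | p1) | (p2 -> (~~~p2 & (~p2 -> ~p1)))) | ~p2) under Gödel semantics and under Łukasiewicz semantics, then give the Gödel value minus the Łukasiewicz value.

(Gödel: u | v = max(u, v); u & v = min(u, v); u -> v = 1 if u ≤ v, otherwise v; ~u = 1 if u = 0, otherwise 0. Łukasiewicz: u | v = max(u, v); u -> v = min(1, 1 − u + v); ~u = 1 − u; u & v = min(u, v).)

-1.00

Gödel evaluation:
  (p1 | p1) = max(0.19, 0.19) = 0.19
  ~(p1 | p1): Gödel ¬ of 0.19 = 0 (operand ≠ 0)
  ~p2: Gödel ¬ of 0.25 = 0 (operand ≠ 0)
  ~~p2: Gödel ¬ of 0 = 1 (operand is 0)
  ~~~p2: Gödel ¬ of 1 = 0 (operand ≠ 0)
  ~p2: Gödel ¬ of 0.25 = 0 (operand ≠ 0)
  ~p1: Gödel ¬ of 0.19 = 0 (operand ≠ 0)
  (~p2 -> ~p1): 0 ≤ 0, so result = 1
  (~~~p2 & (~p2 -> ~p1)) = min(0, 1) = 0
  (p2 -> (~~~p2 & (~p2 -> ~p1))): 0.25 > 0, so result = 0
  (~(p1 | p1) | (p2 -> (~~~p2 & (~p2 -> ~p1)))) = max(0, 0) = 0
  ~p2: Gödel ¬ of 0.25 = 0 (operand ≠ 0)
  ((~(p1 | p1) | (p2 -> (~~~p2 & (~p2 -> ~p1)))) | ~p2) = max(0, 0) = 0
  Gödel value = 0
Łukasiewicz evaluation:
  (p1 | p1) = max(0.19, 0.19) = 0.19
  ~(p1 | p1): Łukasiewicz ¬ gives 1 − 0.19 = 0.81
  ~p2: Łukasiewicz ¬ gives 1 − 0.25 = 0.75
  ~~p2: Łukasiewicz ¬ gives 1 − 0.75 = 0.25
  ~~~p2: Łukasiewicz ¬ gives 1 − 0.25 = 0.75
  ~p2: Łukasiewicz ¬ gives 1 − 0.25 = 0.75
  ~p1: Łukasiewicz ¬ gives 1 − 0.19 = 0.81
  (~p2 -> ~p1): min(1, 1 − 0.75 + 0.81) = 1
  (~~~p2 & (~p2 -> ~p1)) = min(0.75, 1) = 0.75
  (p2 -> (~~~p2 & (~p2 -> ~p1))): min(1, 1 − 0.25 + 0.75) = 1
  (~(p1 | p1) | (p2 -> (~~~p2 & (~p2 -> ~p1)))) = max(0.81, 1) = 1
  ~p2: Łukasiewicz ¬ gives 1 − 0.25 = 0.75
  ((~(p1 | p1) | (p2 -> (~~~p2 & (~p2 -> ~p1)))) | ~p2) = max(1, 0.75) = 1
  Łukasiewicz value = 1
Difference: 0 − 1 = -1.00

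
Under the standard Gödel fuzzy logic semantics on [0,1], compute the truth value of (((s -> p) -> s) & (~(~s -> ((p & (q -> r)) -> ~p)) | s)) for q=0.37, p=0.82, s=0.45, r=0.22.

0.45

(s -> p): 0.45 ≤ 0.82, so result = 1
((s -> p) -> s): 1 > 0.45, so result = 0.45
~s: Gödel ¬ of 0.45 = 0 (operand ≠ 0)
(q -> r): 0.37 > 0.22, so result = 0.22
(p & (q -> r)) = min(0.82, 0.22) = 0.22
~p: Gödel ¬ of 0.82 = 0 (operand ≠ 0)
((p & (q -> r)) -> ~p): 0.22 > 0, so result = 0
(~s -> ((p & (q -> r)) -> ~p)): 0 ≤ 0, so result = 1
~(~s -> ((p & (q -> r)) -> ~p)): Gödel ¬ of 1 = 0 (operand ≠ 0)
(~(~s -> ((p & (q -> r)) -> ~p)) | s) = max(0, 0.45) = 0.45
(((s -> p) -> s) & (~(~s -> ((p & (q -> r)) -> ~p)) | s)) = min(0.45, 0.45) = 0.45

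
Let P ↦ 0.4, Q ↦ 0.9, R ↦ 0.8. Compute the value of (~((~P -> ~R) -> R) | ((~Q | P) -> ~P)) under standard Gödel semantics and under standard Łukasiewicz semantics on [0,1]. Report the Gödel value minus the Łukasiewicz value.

-1.00

Gödel evaluation:
  ~P: Gödel ¬ of 0.4 = 0 (operand ≠ 0)
  ~R: Gödel ¬ of 0.8 = 0 (operand ≠ 0)
  (~P -> ~R): 0 ≤ 0, so result = 1
  ((~P -> ~R) -> R): 1 > 0.8, so result = 0.8
  ~((~P -> ~R) -> R): Gödel ¬ of 0.8 = 0 (operand ≠ 0)
  ~Q: Gödel ¬ of 0.9 = 0 (operand ≠ 0)
  (~Q | P) = max(0, 0.4) = 0.4
  ~P: Gödel ¬ of 0.4 = 0 (operand ≠ 0)
  ((~Q | P) -> ~P): 0.4 > 0, so result = 0
  (~((~P -> ~R) -> R) | ((~Q | P) -> ~P)) = max(0, 0) = 0
  Gödel value = 0
Łukasiewicz evaluation:
  ~P: Łukasiewicz ¬ gives 1 − 0.4 = 0.6
  ~R: Łukasiewicz ¬ gives 1 − 0.8 = 0.2
  (~P -> ~R): min(1, 1 − 0.6 + 0.2) = 0.6
  ((~P -> ~R) -> R): min(1, 1 − 0.6 + 0.8) = 1
  ~((~P -> ~R) -> R): Łukasiewicz ¬ gives 1 − 1 = 0
  ~Q: Łukasiewicz ¬ gives 1 − 0.9 = 0.1
  (~Q | P) = max(0.1, 0.4) = 0.4
  ~P: Łukasiewicz ¬ gives 1 − 0.4 = 0.6
  ((~Q | P) -> ~P): min(1, 1 − 0.4 + 0.6) = 1
  (~((~P -> ~R) -> R) | ((~Q | P) -> ~P)) = max(0, 1) = 1
  Łukasiewicz value = 1
Difference: 0 − 1 = -1.00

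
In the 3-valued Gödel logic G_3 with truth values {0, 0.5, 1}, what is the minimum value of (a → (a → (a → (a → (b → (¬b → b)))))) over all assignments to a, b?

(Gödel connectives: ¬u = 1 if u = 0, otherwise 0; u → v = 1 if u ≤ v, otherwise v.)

Every assignment gives 1. For instance at a = 0, b = 0:
  ¬b: Gödel ¬ of 0 = 1 (operand is 0)
  (¬b → b): 1 > 0, so result = 0
  (b → (¬b → b)): 0 ≤ 0, so result = 1
  (a → (b → (¬b → b))): 0 ≤ 1, so result = 1
  (a → (a → (b → (¬b → b)))): 0 ≤ 1, so result = 1
  (a → (a → (a → (b → (¬b → b))))): 0 ≤ 1, so result = 1
  (a → (a → (a → (a → (b → (¬b → b)))))): 0 ≤ 1, so result = 1
All 9 assignments give value 1 — the formula is a G_3-tautology.

1.00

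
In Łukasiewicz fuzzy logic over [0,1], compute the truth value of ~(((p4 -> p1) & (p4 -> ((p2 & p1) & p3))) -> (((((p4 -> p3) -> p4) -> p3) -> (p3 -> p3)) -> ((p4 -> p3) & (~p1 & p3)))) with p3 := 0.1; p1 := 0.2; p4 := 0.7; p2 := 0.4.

0.30

(p4 -> p1): min(1, 1 − 0.7 + 0.2) = 0.5
(p2 & p1) = min(0.4, 0.2) = 0.2
((p2 & p1) & p3) = min(0.2, 0.1) = 0.1
(p4 -> ((p2 & p1) & p3)): min(1, 1 − 0.7 + 0.1) = 0.4
((p4 -> p1) & (p4 -> ((p2 & p1) & p3))) = min(0.5, 0.4) = 0.4
(p4 -> p3): min(1, 1 − 0.7 + 0.1) = 0.4
((p4 -> p3) -> p4): min(1, 1 − 0.4 + 0.7) = 1
(((p4 -> p3) -> p4) -> p3): min(1, 1 − 1 + 0.1) = 0.1
(p3 -> p3): min(1, 1 − 0.1 + 0.1) = 1
((((p4 -> p3) -> p4) -> p3) -> (p3 -> p3)): min(1, 1 − 0.1 + 1) = 1
(p4 -> p3): min(1, 1 − 0.7 + 0.1) = 0.4
~p1: Łukasiewicz ¬ gives 1 − 0.2 = 0.8
(~p1 & p3) = min(0.8, 0.1) = 0.1
((p4 -> p3) & (~p1 & p3)) = min(0.4, 0.1) = 0.1
(((((p4 -> p3) -> p4) -> p3) -> (p3 -> p3)) -> ((p4 -> p3) & (~p1 & p3))): min(1, 1 − 1 + 0.1) = 0.1
(((p4 -> p1) & (p4 -> ((p2 & p1) & p3))) -> (((((p4 -> p3) -> p4) -> p3) -> (p3 -> p3)) -> ((p4 -> p3) & (~p1 & p3)))): min(1, 1 − 0.4 + 0.1) = 0.7
~(((p4 -> p1) & (p4 -> ((p2 & p1) & p3))) -> (((((p4 -> p3) -> p4) -> p3) -> (p3 -> p3)) -> ((p4 -> p3) & (~p1 & p3)))): Łukasiewicz ¬ gives 1 − 0.7 = 0.3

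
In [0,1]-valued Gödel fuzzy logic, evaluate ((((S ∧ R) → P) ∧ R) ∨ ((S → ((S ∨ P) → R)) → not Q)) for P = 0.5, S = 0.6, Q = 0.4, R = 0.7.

(S ∧ R) = min(0.6, 0.7) = 0.6
((S ∧ R) → P): 0.6 > 0.5, so result = 0.5
(((S ∧ R) → P) ∧ R) = min(0.5, 0.7) = 0.5
(S ∨ P) = max(0.6, 0.5) = 0.6
((S ∨ P) → R): 0.6 ≤ 0.7, so result = 1
(S → ((S ∨ P) → R)): 0.6 ≤ 1, so result = 1
not Q: Gödel ¬ of 0.4 = 0 (operand ≠ 0)
((S → ((S ∨ P) → R)) → not Q): 1 > 0, so result = 0
((((S ∧ R) → P) ∧ R) ∨ ((S → ((S ∨ P) → R)) → not Q)) = max(0.5, 0) = 0.5

0.50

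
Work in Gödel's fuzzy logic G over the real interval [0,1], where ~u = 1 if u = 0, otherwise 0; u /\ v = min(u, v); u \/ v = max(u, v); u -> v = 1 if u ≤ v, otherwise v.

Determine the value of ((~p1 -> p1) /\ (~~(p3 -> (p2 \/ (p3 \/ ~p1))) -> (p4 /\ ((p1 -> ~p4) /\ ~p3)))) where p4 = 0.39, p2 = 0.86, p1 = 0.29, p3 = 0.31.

~p1: Gödel ¬ of 0.29 = 0 (operand ≠ 0)
(~p1 -> p1): 0 ≤ 0.29, so result = 1
~p1: Gödel ¬ of 0.29 = 0 (operand ≠ 0)
(p3 \/ ~p1) = max(0.31, 0) = 0.31
(p2 \/ (p3 \/ ~p1)) = max(0.86, 0.31) = 0.86
(p3 -> (p2 \/ (p3 \/ ~p1))): 0.31 ≤ 0.86, so result = 1
~(p3 -> (p2 \/ (p3 \/ ~p1))): Gödel ¬ of 1 = 0 (operand ≠ 0)
~~(p3 -> (p2 \/ (p3 \/ ~p1))): Gödel ¬ of 0 = 1 (operand is 0)
~p4: Gödel ¬ of 0.39 = 0 (operand ≠ 0)
(p1 -> ~p4): 0.29 > 0, so result = 0
~p3: Gödel ¬ of 0.31 = 0 (operand ≠ 0)
((p1 -> ~p4) /\ ~p3) = min(0, 0) = 0
(p4 /\ ((p1 -> ~p4) /\ ~p3)) = min(0.39, 0) = 0
(~~(p3 -> (p2 \/ (p3 \/ ~p1))) -> (p4 /\ ((p1 -> ~p4) /\ ~p3))): 1 > 0, so result = 0
((~p1 -> p1) /\ (~~(p3 -> (p2 \/ (p3 \/ ~p1))) -> (p4 /\ ((p1 -> ~p4) /\ ~p3)))) = min(1, 0) = 0

0.00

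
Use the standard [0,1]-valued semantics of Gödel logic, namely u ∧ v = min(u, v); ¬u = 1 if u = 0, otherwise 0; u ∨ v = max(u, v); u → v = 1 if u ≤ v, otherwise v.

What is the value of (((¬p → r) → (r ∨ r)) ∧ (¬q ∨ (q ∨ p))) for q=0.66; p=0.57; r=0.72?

0.66

¬p: Gödel ¬ of 0.57 = 0 (operand ≠ 0)
(¬p → r): 0 ≤ 0.72, so result = 1
(r ∨ r) = max(0.72, 0.72) = 0.72
((¬p → r) → (r ∨ r)): 1 > 0.72, so result = 0.72
¬q: Gödel ¬ of 0.66 = 0 (operand ≠ 0)
(q ∨ p) = max(0.66, 0.57) = 0.66
(¬q ∨ (q ∨ p)) = max(0, 0.66) = 0.66
(((¬p → r) → (r ∨ r)) ∧ (¬q ∨ (q ∨ p))) = min(0.72, 0.66) = 0.66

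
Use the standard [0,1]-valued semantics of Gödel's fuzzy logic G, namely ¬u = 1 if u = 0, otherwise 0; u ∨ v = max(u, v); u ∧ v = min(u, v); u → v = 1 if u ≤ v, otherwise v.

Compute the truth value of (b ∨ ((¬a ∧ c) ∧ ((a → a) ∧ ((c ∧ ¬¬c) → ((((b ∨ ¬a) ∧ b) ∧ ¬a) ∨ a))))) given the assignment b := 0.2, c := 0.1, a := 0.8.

¬a: Gödel ¬ of 0.8 = 0 (operand ≠ 0)
(¬a ∧ c) = min(0, 0.1) = 0
(a → a): 0.8 ≤ 0.8, so result = 1
¬c: Gödel ¬ of 0.1 = 0 (operand ≠ 0)
¬¬c: Gödel ¬ of 0 = 1 (operand is 0)
(c ∧ ¬¬c) = min(0.1, 1) = 0.1
¬a: Gödel ¬ of 0.8 = 0 (operand ≠ 0)
(b ∨ ¬a) = max(0.2, 0) = 0.2
((b ∨ ¬a) ∧ b) = min(0.2, 0.2) = 0.2
¬a: Gödel ¬ of 0.8 = 0 (operand ≠ 0)
(((b ∨ ¬a) ∧ b) ∧ ¬a) = min(0.2, 0) = 0
((((b ∨ ¬a) ∧ b) ∧ ¬a) ∨ a) = max(0, 0.8) = 0.8
((c ∧ ¬¬c) → ((((b ∨ ¬a) ∧ b) ∧ ¬a) ∨ a)): 0.1 ≤ 0.8, so result = 1
((a → a) ∧ ((c ∧ ¬¬c) → ((((b ∨ ¬a) ∧ b) ∧ ¬a) ∨ a))) = min(1, 1) = 1
((¬a ∧ c) ∧ ((a → a) ∧ ((c ∧ ¬¬c) → ((((b ∨ ¬a) ∧ b) ∧ ¬a) ∨ a)))) = min(0, 1) = 0
(b ∨ ((¬a ∧ c) ∧ ((a → a) ∧ ((c ∧ ¬¬c) → ((((b ∨ ¬a) ∧ b) ∧ ¬a) ∨ a))))) = max(0.2, 0) = 0.2

0.20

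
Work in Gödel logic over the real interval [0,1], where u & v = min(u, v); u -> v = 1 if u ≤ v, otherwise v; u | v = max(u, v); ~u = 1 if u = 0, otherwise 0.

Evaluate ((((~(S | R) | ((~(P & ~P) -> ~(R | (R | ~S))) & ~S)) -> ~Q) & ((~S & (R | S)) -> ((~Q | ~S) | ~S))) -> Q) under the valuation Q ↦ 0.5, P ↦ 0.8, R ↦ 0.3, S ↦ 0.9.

0.50

(S | R) = max(0.9, 0.3) = 0.9
~(S | R): Gödel ¬ of 0.9 = 0 (operand ≠ 0)
~P: Gödel ¬ of 0.8 = 0 (operand ≠ 0)
(P & ~P) = min(0.8, 0) = 0
~(P & ~P): Gödel ¬ of 0 = 1 (operand is 0)
~S: Gödel ¬ of 0.9 = 0 (operand ≠ 0)
(R | ~S) = max(0.3, 0) = 0.3
(R | (R | ~S)) = max(0.3, 0.3) = 0.3
~(R | (R | ~S)): Gödel ¬ of 0.3 = 0 (operand ≠ 0)
(~(P & ~P) -> ~(R | (R | ~S))): 1 > 0, so result = 0
~S: Gödel ¬ of 0.9 = 0 (operand ≠ 0)
((~(P & ~P) -> ~(R | (R | ~S))) & ~S) = min(0, 0) = 0
(~(S | R) | ((~(P & ~P) -> ~(R | (R | ~S))) & ~S)) = max(0, 0) = 0
~Q: Gödel ¬ of 0.5 = 0 (operand ≠ 0)
((~(S | R) | ((~(P & ~P) -> ~(R | (R | ~S))) & ~S)) -> ~Q): 0 ≤ 0, so result = 1
~S: Gödel ¬ of 0.9 = 0 (operand ≠ 0)
(R | S) = max(0.3, 0.9) = 0.9
(~S & (R | S)) = min(0, 0.9) = 0
~Q: Gödel ¬ of 0.5 = 0 (operand ≠ 0)
~S: Gödel ¬ of 0.9 = 0 (operand ≠ 0)
(~Q | ~S) = max(0, 0) = 0
~S: Gödel ¬ of 0.9 = 0 (operand ≠ 0)
((~Q | ~S) | ~S) = max(0, 0) = 0
((~S & (R | S)) -> ((~Q | ~S) | ~S)): 0 ≤ 0, so result = 1
(((~(S | R) | ((~(P & ~P) -> ~(R | (R | ~S))) & ~S)) -> ~Q) & ((~S & (R | S)) -> ((~Q | ~S) | ~S))) = min(1, 1) = 1
((((~(S | R) | ((~(P & ~P) -> ~(R | (R | ~S))) & ~S)) -> ~Q) & ((~S & (R | S)) -> ((~Q | ~S) | ~S))) -> Q): 1 > 0.5, so result = 0.5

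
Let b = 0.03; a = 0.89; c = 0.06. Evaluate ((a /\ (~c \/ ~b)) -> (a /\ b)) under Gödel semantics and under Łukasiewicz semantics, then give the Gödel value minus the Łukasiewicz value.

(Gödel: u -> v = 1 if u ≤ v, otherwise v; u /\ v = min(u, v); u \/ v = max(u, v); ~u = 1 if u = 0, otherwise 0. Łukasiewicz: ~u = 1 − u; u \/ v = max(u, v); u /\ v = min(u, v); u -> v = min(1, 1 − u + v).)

Gödel evaluation:
  ~c: Gödel ¬ of 0.06 = 0 (operand ≠ 0)
  ~b: Gödel ¬ of 0.03 = 0 (operand ≠ 0)
  (~c \/ ~b) = max(0, 0) = 0
  (a /\ (~c \/ ~b)) = min(0.89, 0) = 0
  (a /\ b) = min(0.89, 0.03) = 0.03
  ((a /\ (~c \/ ~b)) -> (a /\ b)): 0 ≤ 0.03, so result = 1
  Gödel value = 1
Łukasiewicz evaluation:
  ~c: Łukasiewicz ¬ gives 1 − 0.06 = 0.94
  ~b: Łukasiewicz ¬ gives 1 − 0.03 = 0.97
  (~c \/ ~b) = max(0.94, 0.97) = 0.97
  (a /\ (~c \/ ~b)) = min(0.89, 0.97) = 0.89
  (a /\ b) = min(0.89, 0.03) = 0.03
  ((a /\ (~c \/ ~b)) -> (a /\ b)): min(1, 1 − 0.89 + 0.03) = 0.14
  Łukasiewicz value = 0.14
Difference: 1 − 0.14 = 0.86

0.86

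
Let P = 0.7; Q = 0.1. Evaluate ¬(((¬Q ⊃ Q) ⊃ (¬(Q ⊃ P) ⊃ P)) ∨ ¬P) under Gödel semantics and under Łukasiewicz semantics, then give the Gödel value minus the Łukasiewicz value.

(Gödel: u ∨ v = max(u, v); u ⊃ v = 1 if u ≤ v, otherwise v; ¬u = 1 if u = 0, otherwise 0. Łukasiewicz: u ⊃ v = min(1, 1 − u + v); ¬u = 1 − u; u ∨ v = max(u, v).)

Gödel evaluation:
  ¬Q: Gödel ¬ of 0.1 = 0 (operand ≠ 0)
  (¬Q ⊃ Q): 0 ≤ 0.1, so result = 1
  (Q ⊃ P): 0.1 ≤ 0.7, so result = 1
  ¬(Q ⊃ P): Gödel ¬ of 1 = 0 (operand ≠ 0)
  (¬(Q ⊃ P) ⊃ P): 0 ≤ 0.7, so result = 1
  ((¬Q ⊃ Q) ⊃ (¬(Q ⊃ P) ⊃ P)): 1 ≤ 1, so result = 1
  ¬P: Gödel ¬ of 0.7 = 0 (operand ≠ 0)
  (((¬Q ⊃ Q) ⊃ (¬(Q ⊃ P) ⊃ P)) ∨ ¬P) = max(1, 0) = 1
  ¬(((¬Q ⊃ Q) ⊃ (¬(Q ⊃ P) ⊃ P)) ∨ ¬P): Gödel ¬ of 1 = 0 (operand ≠ 0)
  Gödel value = 0
Łukasiewicz evaluation:
  ¬Q: Łukasiewicz ¬ gives 1 − 0.1 = 0.9
  (¬Q ⊃ Q): min(1, 1 − 0.9 + 0.1) = 0.2
  (Q ⊃ P): min(1, 1 − 0.1 + 0.7) = 1
  ¬(Q ⊃ P): Łukasiewicz ¬ gives 1 − 1 = 0
  (¬(Q ⊃ P) ⊃ P): min(1, 1 − 0 + 0.7) = 1
  ((¬Q ⊃ Q) ⊃ (¬(Q ⊃ P) ⊃ P)): min(1, 1 − 0.2 + 1) = 1
  ¬P: Łukasiewicz ¬ gives 1 − 0.7 = 0.3
  (((¬Q ⊃ Q) ⊃ (¬(Q ⊃ P) ⊃ P)) ∨ ¬P) = max(1, 0.3) = 1
  ¬(((¬Q ⊃ Q) ⊃ (¬(Q ⊃ P) ⊃ P)) ∨ ¬P): Łukasiewicz ¬ gives 1 − 1 = 0
  Łukasiewicz value = 0
Difference: 0 − 0 = 0.00

0.00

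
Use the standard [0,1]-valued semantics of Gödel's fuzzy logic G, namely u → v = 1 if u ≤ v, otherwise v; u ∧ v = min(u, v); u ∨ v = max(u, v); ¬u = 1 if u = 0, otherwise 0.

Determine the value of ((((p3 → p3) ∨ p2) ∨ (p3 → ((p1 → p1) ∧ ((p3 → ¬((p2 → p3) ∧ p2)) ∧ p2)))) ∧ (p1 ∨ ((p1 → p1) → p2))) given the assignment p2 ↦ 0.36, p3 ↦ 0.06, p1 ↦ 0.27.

0.36

(p3 → p3): 0.06 ≤ 0.06, so result = 1
((p3 → p3) ∨ p2) = max(1, 0.36) = 1
(p1 → p1): 0.27 ≤ 0.27, so result = 1
(p2 → p3): 0.36 > 0.06, so result = 0.06
((p2 → p3) ∧ p2) = min(0.06, 0.36) = 0.06
¬((p2 → p3) ∧ p2): Gödel ¬ of 0.06 = 0 (operand ≠ 0)
(p3 → ¬((p2 → p3) ∧ p2)): 0.06 > 0, so result = 0
((p3 → ¬((p2 → p3) ∧ p2)) ∧ p2) = min(0, 0.36) = 0
((p1 → p1) ∧ ((p3 → ¬((p2 → p3) ∧ p2)) ∧ p2)) = min(1, 0) = 0
(p3 → ((p1 → p1) ∧ ((p3 → ¬((p2 → p3) ∧ p2)) ∧ p2))): 0.06 > 0, so result = 0
(((p3 → p3) ∨ p2) ∨ (p3 → ((p1 → p1) ∧ ((p3 → ¬((p2 → p3) ∧ p2)) ∧ p2)))) = max(1, 0) = 1
(p1 → p1): 0.27 ≤ 0.27, so result = 1
((p1 → p1) → p2): 1 > 0.36, so result = 0.36
(p1 ∨ ((p1 → p1) → p2)) = max(0.27, 0.36) = 0.36
((((p3 → p3) ∨ p2) ∨ (p3 → ((p1 → p1) ∧ ((p3 → ¬((p2 → p3) ∧ p2)) ∧ p2)))) ∧ (p1 ∨ ((p1 → p1) → p2))) = min(1, 0.36) = 0.36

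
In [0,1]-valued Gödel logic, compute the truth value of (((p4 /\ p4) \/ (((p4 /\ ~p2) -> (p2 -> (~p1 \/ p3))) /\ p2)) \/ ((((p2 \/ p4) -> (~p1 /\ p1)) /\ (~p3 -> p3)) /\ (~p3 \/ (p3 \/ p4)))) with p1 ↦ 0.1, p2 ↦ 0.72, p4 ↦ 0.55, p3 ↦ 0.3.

(p4 /\ p4) = min(0.55, 0.55) = 0.55
~p2: Gödel ¬ of 0.72 = 0 (operand ≠ 0)
(p4 /\ ~p2) = min(0.55, 0) = 0
~p1: Gödel ¬ of 0.1 = 0 (operand ≠ 0)
(~p1 \/ p3) = max(0, 0.3) = 0.3
(p2 -> (~p1 \/ p3)): 0.72 > 0.3, so result = 0.3
((p4 /\ ~p2) -> (p2 -> (~p1 \/ p3))): 0 ≤ 0.3, so result = 1
(((p4 /\ ~p2) -> (p2 -> (~p1 \/ p3))) /\ p2) = min(1, 0.72) = 0.72
((p4 /\ p4) \/ (((p4 /\ ~p2) -> (p2 -> (~p1 \/ p3))) /\ p2)) = max(0.55, 0.72) = 0.72
(p2 \/ p4) = max(0.72, 0.55) = 0.72
~p1: Gödel ¬ of 0.1 = 0 (operand ≠ 0)
(~p1 /\ p1) = min(0, 0.1) = 0
((p2 \/ p4) -> (~p1 /\ p1)): 0.72 > 0, so result = 0
~p3: Gödel ¬ of 0.3 = 0 (operand ≠ 0)
(~p3 -> p3): 0 ≤ 0.3, so result = 1
(((p2 \/ p4) -> (~p1 /\ p1)) /\ (~p3 -> p3)) = min(0, 1) = 0
~p3: Gödel ¬ of 0.3 = 0 (operand ≠ 0)
(p3 \/ p4) = max(0.3, 0.55) = 0.55
(~p3 \/ (p3 \/ p4)) = max(0, 0.55) = 0.55
((((p2 \/ p4) -> (~p1 /\ p1)) /\ (~p3 -> p3)) /\ (~p3 \/ (p3 \/ p4))) = min(0, 0.55) = 0
(((p4 /\ p4) \/ (((p4 /\ ~p2) -> (p2 -> (~p1 \/ p3))) /\ p2)) \/ ((((p2 \/ p4) -> (~p1 /\ p1)) /\ (~p3 -> p3)) /\ (~p3 \/ (p3 \/ p4)))) = max(0.72, 0) = 0.72

0.72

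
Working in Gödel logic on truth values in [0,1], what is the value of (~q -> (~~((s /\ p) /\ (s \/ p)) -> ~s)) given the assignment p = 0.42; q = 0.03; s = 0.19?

~q: Gödel ¬ of 0.03 = 0 (operand ≠ 0)
(s /\ p) = min(0.19, 0.42) = 0.19
(s \/ p) = max(0.19, 0.42) = 0.42
((s /\ p) /\ (s \/ p)) = min(0.19, 0.42) = 0.19
~((s /\ p) /\ (s \/ p)): Gödel ¬ of 0.19 = 0 (operand ≠ 0)
~~((s /\ p) /\ (s \/ p)): Gödel ¬ of 0 = 1 (operand is 0)
~s: Gödel ¬ of 0.19 = 0 (operand ≠ 0)
(~~((s /\ p) /\ (s \/ p)) -> ~s): 1 > 0, so result = 0
(~q -> (~~((s /\ p) /\ (s \/ p)) -> ~s)): 0 ≤ 0, so result = 1

1.00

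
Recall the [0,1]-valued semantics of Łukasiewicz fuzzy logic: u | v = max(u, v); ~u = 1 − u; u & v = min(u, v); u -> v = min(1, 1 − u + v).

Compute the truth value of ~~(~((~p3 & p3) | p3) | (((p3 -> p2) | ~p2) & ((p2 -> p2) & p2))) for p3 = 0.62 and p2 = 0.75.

~p3: Łukasiewicz ¬ gives 1 − 0.62 = 0.38
(~p3 & p3) = min(0.38, 0.62) = 0.38
((~p3 & p3) | p3) = max(0.38, 0.62) = 0.62
~((~p3 & p3) | p3): Łukasiewicz ¬ gives 1 − 0.62 = 0.38
(p3 -> p2): min(1, 1 − 0.62 + 0.75) = 1
~p2: Łukasiewicz ¬ gives 1 − 0.75 = 0.25
((p3 -> p2) | ~p2) = max(1, 0.25) = 1
(p2 -> p2): min(1, 1 − 0.75 + 0.75) = 1
((p2 -> p2) & p2) = min(1, 0.75) = 0.75
(((p3 -> p2) | ~p2) & ((p2 -> p2) & p2)) = min(1, 0.75) = 0.75
(~((~p3 & p3) | p3) | (((p3 -> p2) | ~p2) & ((p2 -> p2) & p2))) = max(0.38, 0.75) = 0.75
~(~((~p3 & p3) | p3) | (((p3 -> p2) | ~p2) & ((p2 -> p2) & p2))): Łukasiewicz ¬ gives 1 − 0.75 = 0.25
~~(~((~p3 & p3) | p3) | (((p3 -> p2) | ~p2) & ((p2 -> p2) & p2))): Łukasiewicz ¬ gives 1 − 0.25 = 0.75

0.75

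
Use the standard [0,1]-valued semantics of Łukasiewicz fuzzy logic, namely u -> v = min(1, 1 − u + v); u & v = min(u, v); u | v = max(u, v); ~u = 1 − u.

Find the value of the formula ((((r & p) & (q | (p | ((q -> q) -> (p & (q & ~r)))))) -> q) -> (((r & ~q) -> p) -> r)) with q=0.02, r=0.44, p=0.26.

0.86

(r & p) = min(0.44, 0.26) = 0.26
(q -> q): min(1, 1 − 0.02 + 0.02) = 1
~r: Łukasiewicz ¬ gives 1 − 0.44 = 0.56
(q & ~r) = min(0.02, 0.56) = 0.02
(p & (q & ~r)) = min(0.26, 0.02) = 0.02
((q -> q) -> (p & (q & ~r))): min(1, 1 − 1 + 0.02) = 0.02
(p | ((q -> q) -> (p & (q & ~r)))) = max(0.26, 0.02) = 0.26
(q | (p | ((q -> q) -> (p & (q & ~r))))) = max(0.02, 0.26) = 0.26
((r & p) & (q | (p | ((q -> q) -> (p & (q & ~r)))))) = min(0.26, 0.26) = 0.26
(((r & p) & (q | (p | ((q -> q) -> (p & (q & ~r)))))) -> q): min(1, 1 − 0.26 + 0.02) = 0.76
~q: Łukasiewicz ¬ gives 1 − 0.02 = 0.98
(r & ~q) = min(0.44, 0.98) = 0.44
((r & ~q) -> p): min(1, 1 − 0.44 + 0.26) = 0.82
(((r & ~q) -> p) -> r): min(1, 1 − 0.82 + 0.44) = 0.62
((((r & p) & (q | (p | ((q -> q) -> (p & (q & ~r)))))) -> q) -> (((r & ~q) -> p) -> r)): min(1, 1 − 0.76 + 0.62) = 0.86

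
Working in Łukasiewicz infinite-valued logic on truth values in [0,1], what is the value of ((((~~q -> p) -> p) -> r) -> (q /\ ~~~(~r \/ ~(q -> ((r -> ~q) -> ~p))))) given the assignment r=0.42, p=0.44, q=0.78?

0.78

~q: Łukasiewicz ¬ gives 1 − 0.78 = 0.22
~~q: Łukasiewicz ¬ gives 1 − 0.22 = 0.78
(~~q -> p): min(1, 1 − 0.78 + 0.44) = 0.66
((~~q -> p) -> p): min(1, 1 − 0.66 + 0.44) = 0.78
(((~~q -> p) -> p) -> r): min(1, 1 − 0.78 + 0.42) = 0.64
~r: Łukasiewicz ¬ gives 1 − 0.42 = 0.58
~q: Łukasiewicz ¬ gives 1 − 0.78 = 0.22
(r -> ~q): min(1, 1 − 0.42 + 0.22) = 0.8
~p: Łukasiewicz ¬ gives 1 − 0.44 = 0.56
((r -> ~q) -> ~p): min(1, 1 − 0.8 + 0.56) = 0.76
(q -> ((r -> ~q) -> ~p)): min(1, 1 − 0.78 + 0.76) = 0.98
~(q -> ((r -> ~q) -> ~p)): Łukasiewicz ¬ gives 1 − 0.98 = 0.02
(~r \/ ~(q -> ((r -> ~q) -> ~p))) = max(0.58, 0.02) = 0.58
~(~r \/ ~(q -> ((r -> ~q) -> ~p))): Łukasiewicz ¬ gives 1 − 0.58 = 0.42
~~(~r \/ ~(q -> ((r -> ~q) -> ~p))): Łukasiewicz ¬ gives 1 − 0.42 = 0.58
~~~(~r \/ ~(q -> ((r -> ~q) -> ~p))): Łukasiewicz ¬ gives 1 − 0.58 = 0.42
(q /\ ~~~(~r \/ ~(q -> ((r -> ~q) -> ~p)))) = min(0.78, 0.42) = 0.42
((((~~q -> p) -> p) -> r) -> (q /\ ~~~(~r \/ ~(q -> ((r -> ~q) -> ~p))))): min(1, 1 − 0.64 + 0.42) = 0.78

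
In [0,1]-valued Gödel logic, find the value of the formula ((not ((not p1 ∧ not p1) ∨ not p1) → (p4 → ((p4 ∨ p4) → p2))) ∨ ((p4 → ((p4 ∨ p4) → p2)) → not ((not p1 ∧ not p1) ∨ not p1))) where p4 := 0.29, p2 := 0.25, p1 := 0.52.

1.00

not p1: Gödel ¬ of 0.52 = 0 (operand ≠ 0)
not p1: Gödel ¬ of 0.52 = 0 (operand ≠ 0)
(not p1 ∧ not p1) = min(0, 0) = 0
not p1: Gödel ¬ of 0.52 = 0 (operand ≠ 0)
((not p1 ∧ not p1) ∨ not p1) = max(0, 0) = 0
not ((not p1 ∧ not p1) ∨ not p1): Gödel ¬ of 0 = 1 (operand is 0)
(p4 ∨ p4) = max(0.29, 0.29) = 0.29
((p4 ∨ p4) → p2): 0.29 > 0.25, so result = 0.25
(p4 → ((p4 ∨ p4) → p2)): 0.29 > 0.25, so result = 0.25
(not ((not p1 ∧ not p1) ∨ not p1) → (p4 → ((p4 ∨ p4) → p2))): 1 > 0.25, so result = 0.25
(p4 ∨ p4) = max(0.29, 0.29) = 0.29
((p4 ∨ p4) → p2): 0.29 > 0.25, so result = 0.25
(p4 → ((p4 ∨ p4) → p2)): 0.29 > 0.25, so result = 0.25
not p1: Gödel ¬ of 0.52 = 0 (operand ≠ 0)
not p1: Gödel ¬ of 0.52 = 0 (operand ≠ 0)
(not p1 ∧ not p1) = min(0, 0) = 0
not p1: Gödel ¬ of 0.52 = 0 (operand ≠ 0)
((not p1 ∧ not p1) ∨ not p1) = max(0, 0) = 0
not ((not p1 ∧ not p1) ∨ not p1): Gödel ¬ of 0 = 1 (operand is 0)
((p4 → ((p4 ∨ p4) → p2)) → not ((not p1 ∧ not p1) ∨ not p1)): 0.25 ≤ 1, so result = 1
((not ((not p1 ∧ not p1) ∨ not p1) → (p4 → ((p4 ∨ p4) → p2))) ∨ ((p4 → ((p4 ∨ p4) → p2)) → not ((not p1 ∧ not p1) ∨ not p1))) = max(0.25, 1) = 1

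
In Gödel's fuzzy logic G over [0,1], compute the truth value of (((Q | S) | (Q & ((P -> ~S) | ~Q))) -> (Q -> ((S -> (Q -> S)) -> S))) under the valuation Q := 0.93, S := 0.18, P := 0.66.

(Q | S) = max(0.93, 0.18) = 0.93
~S: Gödel ¬ of 0.18 = 0 (operand ≠ 0)
(P -> ~S): 0.66 > 0, so result = 0
~Q: Gödel ¬ of 0.93 = 0 (operand ≠ 0)
((P -> ~S) | ~Q) = max(0, 0) = 0
(Q & ((P -> ~S) | ~Q)) = min(0.93, 0) = 0
((Q | S) | (Q & ((P -> ~S) | ~Q))) = max(0.93, 0) = 0.93
(Q -> S): 0.93 > 0.18, so result = 0.18
(S -> (Q -> S)): 0.18 ≤ 0.18, so result = 1
((S -> (Q -> S)) -> S): 1 > 0.18, so result = 0.18
(Q -> ((S -> (Q -> S)) -> S)): 0.93 > 0.18, so result = 0.18
(((Q | S) | (Q & ((P -> ~S) | ~Q))) -> (Q -> ((S -> (Q -> S)) -> S))): 0.93 > 0.18, so result = 0.18

0.18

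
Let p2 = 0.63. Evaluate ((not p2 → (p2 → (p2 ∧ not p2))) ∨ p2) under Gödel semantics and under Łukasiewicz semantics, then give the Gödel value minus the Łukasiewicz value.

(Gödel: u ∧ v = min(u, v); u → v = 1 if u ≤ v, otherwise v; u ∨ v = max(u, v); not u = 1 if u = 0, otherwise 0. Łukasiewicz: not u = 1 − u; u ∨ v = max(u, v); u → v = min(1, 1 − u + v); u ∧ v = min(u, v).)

Gödel evaluation:
  not p2: Gödel ¬ of 0.63 = 0 (operand ≠ 0)
  not p2: Gödel ¬ of 0.63 = 0 (operand ≠ 0)
  (p2 ∧ not p2) = min(0.63, 0) = 0
  (p2 → (p2 ∧ not p2)): 0.63 > 0, so result = 0
  (not p2 → (p2 → (p2 ∧ not p2))): 0 ≤ 0, so result = 1
  ((not p2 → (p2 → (p2 ∧ not p2))) ∨ p2) = max(1, 0.63) = 1
  Gödel value = 1
Łukasiewicz evaluation:
  not p2: Łukasiewicz ¬ gives 1 − 0.63 = 0.37
  not p2: Łukasiewicz ¬ gives 1 − 0.63 = 0.37
  (p2 ∧ not p2) = min(0.63, 0.37) = 0.37
  (p2 → (p2 ∧ not p2)): min(1, 1 − 0.63 + 0.37) = 0.74
  (not p2 → (p2 → (p2 ∧ not p2))): min(1, 1 − 0.37 + 0.74) = 1
  ((not p2 → (p2 → (p2 ∧ not p2))) ∨ p2) = max(1, 0.63) = 1
  Łukasiewicz value = 1
Difference: 1 − 1 = 0.00

0.00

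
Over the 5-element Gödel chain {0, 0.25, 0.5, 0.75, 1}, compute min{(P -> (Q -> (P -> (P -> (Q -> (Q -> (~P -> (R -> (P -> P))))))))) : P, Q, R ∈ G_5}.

Every assignment gives 1. For instance at P = 0, Q = 0, R = 0:
  ~P: Gödel ¬ of 0 = 1 (operand is 0)
  (P -> P): 0 ≤ 0, so result = 1
  (R -> (P -> P)): 0 ≤ 1, so result = 1
  (~P -> (R -> (P -> P))): 1 ≤ 1, so result = 1
  (Q -> (~P -> (R -> (P -> P)))): 0 ≤ 1, so result = 1
  (Q -> (Q -> (~P -> (R -> (P -> P))))): 0 ≤ 1, so result = 1
  (P -> (Q -> (Q -> (~P -> (R -> (P -> P)))))): 0 ≤ 1, so result = 1
  (P -> (P -> (Q -> (Q -> (~P -> (R -> (P -> P))))))): 0 ≤ 1, so result = 1
  (Q -> (P -> (P -> (Q -> (Q -> (~P -> (R -> (P -> P)))))))): 0 ≤ 1, so result = 1
  (P -> (Q -> (P -> (P -> (Q -> (Q -> (~P -> (R -> (P -> P))))))))): 0 ≤ 1, so result = 1
All 125 assignments give value 1 — the formula is a G_5-tautology.

1.00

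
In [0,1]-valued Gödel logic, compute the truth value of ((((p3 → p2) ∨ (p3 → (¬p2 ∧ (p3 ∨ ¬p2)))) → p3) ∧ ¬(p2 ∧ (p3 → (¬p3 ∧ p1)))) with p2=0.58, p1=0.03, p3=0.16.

0.16

(p3 → p2): 0.16 ≤ 0.58, so result = 1
¬p2: Gödel ¬ of 0.58 = 0 (operand ≠ 0)
¬p2: Gödel ¬ of 0.58 = 0 (operand ≠ 0)
(p3 ∨ ¬p2) = max(0.16, 0) = 0.16
(¬p2 ∧ (p3 ∨ ¬p2)) = min(0, 0.16) = 0
(p3 → (¬p2 ∧ (p3 ∨ ¬p2))): 0.16 > 0, so result = 0
((p3 → p2) ∨ (p3 → (¬p2 ∧ (p3 ∨ ¬p2)))) = max(1, 0) = 1
(((p3 → p2) ∨ (p3 → (¬p2 ∧ (p3 ∨ ¬p2)))) → p3): 1 > 0.16, so result = 0.16
¬p3: Gödel ¬ of 0.16 = 0 (operand ≠ 0)
(¬p3 ∧ p1) = min(0, 0.03) = 0
(p3 → (¬p3 ∧ p1)): 0.16 > 0, so result = 0
(p2 ∧ (p3 → (¬p3 ∧ p1))) = min(0.58, 0) = 0
¬(p2 ∧ (p3 → (¬p3 ∧ p1))): Gödel ¬ of 0 = 1 (operand is 0)
((((p3 → p2) ∨ (p3 → (¬p2 ∧ (p3 ∨ ¬p2)))) → p3) ∧ ¬(p2 ∧ (p3 → (¬p3 ∧ p1)))) = min(0.16, 1) = 0.16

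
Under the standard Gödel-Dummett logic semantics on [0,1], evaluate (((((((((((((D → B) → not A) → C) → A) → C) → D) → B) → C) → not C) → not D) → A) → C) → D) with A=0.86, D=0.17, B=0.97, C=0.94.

0.17

(D → B): 0.17 ≤ 0.97, so result = 1
not A: Gödel ¬ of 0.86 = 0 (operand ≠ 0)
((D → B) → not A): 1 > 0, so result = 0
(((D → B) → not A) → C): 0 ≤ 0.94, so result = 1
((((D → B) → not A) → C) → A): 1 > 0.86, so result = 0.86
(((((D → B) → not A) → C) → A) → C): 0.86 ≤ 0.94, so result = 1
((((((D → B) → not A) → C) → A) → C) → D): 1 > 0.17, so result = 0.17
(((((((D → B) → not A) → C) → A) → C) → D) → B): 0.17 ≤ 0.97, so result = 1
((((((((D → B) → not A) → C) → A) → C) → D) → B) → C): 1 > 0.94, so result = 0.94
not C: Gödel ¬ of 0.94 = 0 (operand ≠ 0)
(((((((((D → B) → not A) → C) → A) → C) → D) → B) → C) → not C): 0.94 > 0, so result = 0
not D: Gödel ¬ of 0.17 = 0 (operand ≠ 0)
((((((((((D → B) → not A) → C) → A) → C) → D) → B) → C) → not C) → not D): 0 ≤ 0, so result = 1
(((((((((((D → B) → not A) → C) → A) → C) → D) → B) → C) → not C) → not D) → A): 1 > 0.86, so result = 0.86
((((((((((((D → B) → not A) → C) → A) → C) → D) → B) → C) → not C) → not D) → A) → C): 0.86 ≤ 0.94, so result = 1
(((((((((((((D → B) → not A) → C) → A) → C) → D) → B) → C) → not C) → not D) → A) → C) → D): 1 > 0.17, so result = 0.17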